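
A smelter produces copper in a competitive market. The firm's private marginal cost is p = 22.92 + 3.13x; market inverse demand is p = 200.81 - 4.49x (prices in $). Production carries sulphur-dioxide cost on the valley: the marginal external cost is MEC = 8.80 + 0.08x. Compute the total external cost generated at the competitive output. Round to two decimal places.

Market equilibrium (private): 22.92 + 3.13x = 200.81 - 4.49x → x_m = 23.3451.
Total external cost = ∫₀^{x_m} (8.80 + 0.08x) dx = 8.80×23.3451 + ½×0.08×23.3451² = 227.2366.

$227.24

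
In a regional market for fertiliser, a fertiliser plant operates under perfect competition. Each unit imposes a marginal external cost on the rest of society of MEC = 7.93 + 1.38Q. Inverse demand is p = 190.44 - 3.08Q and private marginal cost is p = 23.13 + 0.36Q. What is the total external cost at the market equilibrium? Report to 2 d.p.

2017.90

Market equilibrium (private): 23.13 + 0.36Q = 190.44 - 3.08Q → Q_m = 48.6366.
Total external cost = ∫₀^{Q_m} (7.93 + 1.38Q) dQ = 7.93×48.6366 + ½×1.38×48.6366² = 2017.8963.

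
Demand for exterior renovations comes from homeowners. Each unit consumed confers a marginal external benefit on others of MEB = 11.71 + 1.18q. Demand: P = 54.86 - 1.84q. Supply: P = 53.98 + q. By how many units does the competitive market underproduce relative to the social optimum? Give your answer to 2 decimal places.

Market equilibrium (private): 53.98 + q = 54.86 - 1.84q → q_m = 0.3099.
Social marginal benefit = demand + MEB = 66.57 - 0.66q.
Set SMB = MC: 66.57 - 0.66q = 53.98 + q → q* = 7.5843.
Gap = |0.3099 − 7.5843| = 7.2744.

7.27 units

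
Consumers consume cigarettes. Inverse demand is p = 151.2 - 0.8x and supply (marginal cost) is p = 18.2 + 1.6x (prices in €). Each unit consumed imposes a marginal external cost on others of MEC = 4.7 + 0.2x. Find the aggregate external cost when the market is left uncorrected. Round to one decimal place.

Market equilibrium (private): 18.2 + 1.6x = 151.2 - 0.8x → x_m = 55.4167.
Total external cost = ∫₀^{x_m} (4.7 + 0.2x) dx = 4.7×55.4167 + ½×0.2×55.4167² = 567.5596.

€567.6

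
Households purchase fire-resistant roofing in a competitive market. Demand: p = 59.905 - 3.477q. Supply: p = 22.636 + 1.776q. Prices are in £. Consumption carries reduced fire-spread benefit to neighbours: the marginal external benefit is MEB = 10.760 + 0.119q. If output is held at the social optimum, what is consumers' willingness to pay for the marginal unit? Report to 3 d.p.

P = £27.377

Social marginal benefit = demand + MEB = 70.665 - 3.358q.
Set SMB = MC: 70.665 - 3.358q = 22.636 + 1.776q → q* = 9.3551.
Consumer price on the demand curve at q*: 59.905 − 3.477×9.3551 = 27.3773.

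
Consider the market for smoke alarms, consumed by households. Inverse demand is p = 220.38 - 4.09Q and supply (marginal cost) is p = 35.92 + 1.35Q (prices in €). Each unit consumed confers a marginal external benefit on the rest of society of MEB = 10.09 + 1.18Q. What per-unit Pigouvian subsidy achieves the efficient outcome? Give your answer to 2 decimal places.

subsidy = €63.98 per unit

Social marginal benefit = demand + MEB = 230.47 - 2.91Q.
Set SMB = MC: 230.47 - 2.91Q = 35.92 + 1.35Q → Q* = 45.6690.
The Pigouvian subsidy equals MEB at Q*: 10.09 + 1.18×45.6690 = 63.9794.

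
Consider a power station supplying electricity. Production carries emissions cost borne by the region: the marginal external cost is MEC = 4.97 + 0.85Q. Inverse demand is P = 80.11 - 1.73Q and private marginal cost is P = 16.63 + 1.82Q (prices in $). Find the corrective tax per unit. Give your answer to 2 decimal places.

tax = $16.27 per unit

Social marginal cost = private MC + MEC = 21.60 + 2.67Q.
Set SMC = demand: 21.60 + 2.67Q = 80.11 - 1.73Q → Q* = 13.2977.
The Pigouvian tax equals MEC at Q*: 4.97 + 0.85×13.2977 = 16.2730.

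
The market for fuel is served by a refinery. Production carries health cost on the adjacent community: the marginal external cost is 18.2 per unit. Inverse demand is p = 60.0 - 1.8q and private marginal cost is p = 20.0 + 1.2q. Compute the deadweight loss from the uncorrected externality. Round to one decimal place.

Market equilibrium (private): 20.0 + 1.2q = 60.0 - 1.8q → q_m = 13.3333.
Social marginal cost = private MC + MEC = 38.2 + 1.2q.
Set SMC = demand: 38.2 + 1.2q = 60.0 - 1.8q → q* = 7.2667.
Between q* and q_m the wedge SMC − demand runs linearly from 0 to MEC(q_m), so the loss is a triangle.
DWL = ½ × 6.0666 × 18.2000 = 55.2061.

DWL = 55.2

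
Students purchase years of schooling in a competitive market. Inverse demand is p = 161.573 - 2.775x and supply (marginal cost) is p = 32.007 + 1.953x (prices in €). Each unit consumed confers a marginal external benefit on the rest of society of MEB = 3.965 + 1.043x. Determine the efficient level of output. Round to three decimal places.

Social marginal benefit = demand + MEB = 165.538 - 1.732x.
Set SMB = MC: 165.538 - 1.732x = 32.007 + 1.953x → x* = 36.2364.

x* = 36.236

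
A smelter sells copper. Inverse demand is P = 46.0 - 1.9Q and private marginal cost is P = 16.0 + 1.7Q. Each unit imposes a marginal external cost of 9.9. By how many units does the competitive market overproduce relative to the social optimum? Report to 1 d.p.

Market equilibrium (private): 16.0 + 1.7Q = 46.0 - 1.9Q → Q_m = 8.3333.
Social marginal cost = private MC + MEC = 25.9 + 1.7Q.
Set SMC = demand: 25.9 + 1.7Q = 46.0 - 1.9Q → Q* = 5.5833.
Gap = |8.3333 − 5.5833| = 2.7500.

2.8 units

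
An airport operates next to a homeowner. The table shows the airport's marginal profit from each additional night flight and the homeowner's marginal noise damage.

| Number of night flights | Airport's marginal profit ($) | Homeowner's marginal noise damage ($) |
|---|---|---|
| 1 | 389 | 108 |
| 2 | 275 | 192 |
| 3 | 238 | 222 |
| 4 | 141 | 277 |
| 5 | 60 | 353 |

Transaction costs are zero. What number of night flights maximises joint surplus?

Bargaining reaches the level where marginal profit last exceeds marginal noise damage.
That holds through level 3 (238 ≥ 222) but not at 4 (141 < 277).

3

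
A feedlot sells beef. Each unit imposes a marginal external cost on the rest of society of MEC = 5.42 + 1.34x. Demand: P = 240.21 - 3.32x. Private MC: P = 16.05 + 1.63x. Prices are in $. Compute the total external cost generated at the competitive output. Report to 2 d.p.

Market equilibrium (private): 16.05 + 1.63x = 240.21 - 3.32x → x_m = 45.2848.
Total external cost = ∫₀^{x_m} (5.42 + 1.34x) dx = 5.42×45.2848 + ½×1.34×45.2848² = 1619.4214.

$1619.42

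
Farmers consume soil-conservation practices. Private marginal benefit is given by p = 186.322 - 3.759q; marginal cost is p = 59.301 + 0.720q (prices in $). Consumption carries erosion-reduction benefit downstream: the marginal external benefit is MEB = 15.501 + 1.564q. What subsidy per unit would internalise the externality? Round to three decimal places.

subsidy = $91.969 per unit

Social marginal benefit = demand + MEB = 201.823 - 2.195q.
Set SMB = MC: 201.823 - 2.195q = 59.301 + 0.720q → q* = 48.8926.
The Pigouvian subsidy equals MEB at q*: 15.501 + 1.564×48.8926 = 91.9690.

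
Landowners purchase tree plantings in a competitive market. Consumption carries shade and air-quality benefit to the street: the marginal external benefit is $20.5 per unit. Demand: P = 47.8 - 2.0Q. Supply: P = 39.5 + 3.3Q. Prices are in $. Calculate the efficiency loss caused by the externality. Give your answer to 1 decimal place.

Market equilibrium (private): 39.5 + 3.3Q = 47.8 - 2.0Q → Q_m = 1.5660.
Social marginal benefit = demand + MEB = 68.3 - 2.0Q.
Set SMB = MC: 68.3 - 2.0Q = 39.5 + 3.3Q → Q* = 5.4340.
Height of the DWL triangle at Q_m is SMB(Q_m) − MC(Q_m) = MEB(Q_m) = 20.5000.
DWL = ½ × 3.8680 × 20.5000 = 39.6470.

DWL = $39.6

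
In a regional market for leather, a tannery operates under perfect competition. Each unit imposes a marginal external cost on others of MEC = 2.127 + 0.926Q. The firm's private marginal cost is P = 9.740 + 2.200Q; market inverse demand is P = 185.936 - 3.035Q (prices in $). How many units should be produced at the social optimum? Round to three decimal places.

Q* = 28.253

Social marginal cost = private MC + MEC = 11.867 + 3.126Q.
Set SMC = demand: 11.867 + 3.126Q = 185.936 - 3.035Q → Q* = 28.2534.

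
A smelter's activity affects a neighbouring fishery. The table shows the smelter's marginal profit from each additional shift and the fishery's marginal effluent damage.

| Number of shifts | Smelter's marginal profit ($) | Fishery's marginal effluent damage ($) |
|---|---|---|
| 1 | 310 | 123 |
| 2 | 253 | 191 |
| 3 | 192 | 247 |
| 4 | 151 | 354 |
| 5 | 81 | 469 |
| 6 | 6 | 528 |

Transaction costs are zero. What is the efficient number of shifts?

2

Bargaining reaches the level where marginal profit last exceeds marginal effluent damage.
That holds through level 2 (253 ≥ 191) but not at 3 (192 < 247).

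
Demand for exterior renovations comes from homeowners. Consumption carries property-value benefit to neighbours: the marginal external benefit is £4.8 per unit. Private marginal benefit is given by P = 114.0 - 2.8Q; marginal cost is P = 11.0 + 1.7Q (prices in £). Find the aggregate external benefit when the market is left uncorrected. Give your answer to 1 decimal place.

£109.9

Market equilibrium (private): 11.0 + 1.7Q = 114.0 - 2.8Q → Q_m = 22.8889.
Total external benefit = MEB × Q_m = 4.8 × 22.8889 = 109.8667.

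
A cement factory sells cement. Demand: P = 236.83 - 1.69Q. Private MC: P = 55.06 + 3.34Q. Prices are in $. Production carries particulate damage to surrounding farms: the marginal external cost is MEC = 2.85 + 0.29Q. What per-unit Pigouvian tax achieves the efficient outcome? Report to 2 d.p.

tax = $12.60 per unit

Social marginal cost = private MC + MEC = 57.91 + 3.63Q.
Set SMC = demand: 57.91 + 3.63Q = 236.83 - 1.69Q → Q* = 33.6316.
The Pigouvian tax equals MEC at Q*: 2.85 + 0.29×33.6316 = 12.6032.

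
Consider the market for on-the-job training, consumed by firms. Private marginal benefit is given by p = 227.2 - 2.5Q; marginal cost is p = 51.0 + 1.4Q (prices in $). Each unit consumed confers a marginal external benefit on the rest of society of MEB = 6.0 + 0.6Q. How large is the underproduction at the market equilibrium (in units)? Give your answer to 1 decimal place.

10.0 units

Market equilibrium (private): 51.0 + 1.4Q = 227.2 - 2.5Q → Q_m = 45.1795.
Social marginal benefit = demand + MEB = 233.2 - 1.9Q.
Set SMB = MC: 233.2 - 1.9Q = 51.0 + 1.4Q → Q* = 55.2121.
Gap = |45.1795 − 55.2121| = 10.0326.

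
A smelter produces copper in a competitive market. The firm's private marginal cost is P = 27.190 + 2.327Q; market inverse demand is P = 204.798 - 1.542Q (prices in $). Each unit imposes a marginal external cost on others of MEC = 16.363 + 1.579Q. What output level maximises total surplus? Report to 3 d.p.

Social marginal cost = private MC + MEC = 43.553 + 3.906Q.
Set SMC = demand: 43.553 + 3.906Q = 204.798 - 1.542Q → Q* = 29.5971.

Q* = 29.597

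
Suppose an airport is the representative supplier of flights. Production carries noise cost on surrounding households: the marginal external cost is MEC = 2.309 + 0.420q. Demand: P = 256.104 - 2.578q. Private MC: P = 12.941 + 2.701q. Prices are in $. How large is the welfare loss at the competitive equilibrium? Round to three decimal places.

Market equilibrium (private): 12.941 + 2.701q = 256.104 - 2.578q → q_m = 46.0623.
Social marginal cost = private MC + MEC = 15.250 + 3.121q.
Set SMC = demand: 15.250 + 3.121q = 256.104 - 2.578q → q* = 42.2625.
The loss is the area between SMC and demand from q* to q_m; with linear curves that's a triangle of height MEC(q_m).
DWL = ½ × 3.7998 × 21.6552 = 41.1427.

DWL = $41.143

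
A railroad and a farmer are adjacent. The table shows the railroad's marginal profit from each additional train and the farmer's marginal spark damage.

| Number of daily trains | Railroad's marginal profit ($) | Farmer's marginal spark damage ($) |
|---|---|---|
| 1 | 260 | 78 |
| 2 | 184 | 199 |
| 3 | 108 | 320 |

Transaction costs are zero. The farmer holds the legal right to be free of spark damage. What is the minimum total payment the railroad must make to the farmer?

$78

Efficient level: marginal profit ≥ marginal spark damage through level 1, so k* = 1.
With the farmer holding the right, the railroad must at least compensate total damage at k*: 78 = 78.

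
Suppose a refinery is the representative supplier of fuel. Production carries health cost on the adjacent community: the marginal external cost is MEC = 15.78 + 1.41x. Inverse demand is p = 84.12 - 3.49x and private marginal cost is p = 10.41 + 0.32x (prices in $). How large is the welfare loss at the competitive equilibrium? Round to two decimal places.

DWL = $177.59

Market equilibrium (private): 10.41 + 0.32x = 84.12 - 3.49x → x_m = 19.3465.
Social marginal cost = private MC + MEC = 26.19 + 1.73x.
Set SMC = demand: 26.19 + 1.73x = 84.12 - 3.49x → x* = 11.0977.
Between x* and x_m the wedge SMC − demand runs linearly from 0 to MEC(x_m), so the loss is a triangle.
DWL = ½ × 8.2488 × 43.0585 = 177.5905.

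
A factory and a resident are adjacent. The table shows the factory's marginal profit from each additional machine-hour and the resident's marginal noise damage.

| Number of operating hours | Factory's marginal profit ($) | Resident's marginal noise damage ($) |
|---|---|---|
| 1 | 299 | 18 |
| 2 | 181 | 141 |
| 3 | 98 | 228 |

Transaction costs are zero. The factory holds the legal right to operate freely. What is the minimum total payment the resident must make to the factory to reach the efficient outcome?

Left alone the factory would choose level 3 (marginal profit stays positive).
Efficient level: k* = 2 (marginal profit ≥ marginal noise damage through 2).
The resident must at least cover the factory's forgone profit from cutting 3→2: 98 = 98.

$98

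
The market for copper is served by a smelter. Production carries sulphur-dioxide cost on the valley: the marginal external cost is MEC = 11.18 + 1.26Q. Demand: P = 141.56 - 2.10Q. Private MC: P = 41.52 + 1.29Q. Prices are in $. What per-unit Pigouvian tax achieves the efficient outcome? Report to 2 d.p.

Social marginal cost = private MC + MEC = 52.70 + 2.55Q.
Set SMC = demand: 52.70 + 2.55Q = 141.56 - 2.10Q → Q* = 19.1097.
The Pigouvian tax equals MEC at Q*: 11.18 + 1.26×19.1097 = 35.2582.

tax = $35.26 per unit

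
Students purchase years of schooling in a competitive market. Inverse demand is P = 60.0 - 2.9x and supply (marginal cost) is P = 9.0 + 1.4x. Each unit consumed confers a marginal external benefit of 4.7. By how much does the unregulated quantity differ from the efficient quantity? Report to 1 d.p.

Market equilibrium (private): 9.0 + 1.4x = 60.0 - 2.9x → x_m = 11.8605.
Social marginal benefit = demand + MEB = 64.7 - 2.9x.
Set SMB = MC: 64.7 - 2.9x = 9.0 + 1.4x → x* = 12.9535.
Gap = |11.8605 − 12.9535| = 1.0930.

1.1 units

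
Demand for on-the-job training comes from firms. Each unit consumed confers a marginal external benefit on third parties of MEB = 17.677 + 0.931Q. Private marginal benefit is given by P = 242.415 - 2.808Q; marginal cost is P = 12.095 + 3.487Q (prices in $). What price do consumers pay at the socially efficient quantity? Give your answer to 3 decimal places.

P = $112.591

Social marginal benefit = demand + MEB = 260.092 - 1.877Q.
Set SMB = MC: 260.092 - 1.877Q = 12.095 + 3.487Q → Q* = 46.2336.
Consumer price on the demand curve at Q*: 242.415 − 2.808×46.2336 = 112.5911.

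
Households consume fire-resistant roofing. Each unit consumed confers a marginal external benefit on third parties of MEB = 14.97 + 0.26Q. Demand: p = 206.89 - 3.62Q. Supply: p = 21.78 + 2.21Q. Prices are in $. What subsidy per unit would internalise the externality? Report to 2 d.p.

Social marginal benefit = demand + MEB = 221.86 - 3.36Q.
Set SMB = MC: 221.86 - 3.36Q = 21.78 + 2.21Q → Q* = 35.9210.
The Pigouvian subsidy equals MEB at Q*: 14.97 + 0.26×35.9210 = 24.3095.

subsidy = $24.31 per unit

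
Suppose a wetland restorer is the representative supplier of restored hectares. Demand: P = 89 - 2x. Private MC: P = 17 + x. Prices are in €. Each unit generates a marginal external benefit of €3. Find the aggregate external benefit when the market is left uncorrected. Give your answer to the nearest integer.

€72

Market equilibrium (private): 17 + x = 89 - 2x → x_m = 24.0000.
Total external benefit = MEB × x_m = 3 × 24.0000 = 72.0000.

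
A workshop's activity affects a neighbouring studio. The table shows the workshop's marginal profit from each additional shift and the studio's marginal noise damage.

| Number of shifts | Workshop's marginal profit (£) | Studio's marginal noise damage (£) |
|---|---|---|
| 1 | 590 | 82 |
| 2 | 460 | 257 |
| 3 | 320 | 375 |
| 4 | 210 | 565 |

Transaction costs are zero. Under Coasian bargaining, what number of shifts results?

Bargaining reaches the level where marginal profit last exceeds marginal noise damage.
That holds through level 2 (460 ≥ 257) but not at 3 (320 < 375).

2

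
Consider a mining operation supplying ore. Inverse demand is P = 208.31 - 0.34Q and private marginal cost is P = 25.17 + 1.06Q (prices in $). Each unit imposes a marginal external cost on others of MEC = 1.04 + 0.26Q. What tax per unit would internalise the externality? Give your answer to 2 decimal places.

Social marginal cost = private MC + MEC = 26.21 + 1.32Q.
Set SMC = demand: 26.21 + 1.32Q = 208.31 - 0.34Q → Q* = 109.6988.
The Pigouvian tax equals MEC at Q*: 1.04 + 0.26×109.6988 = 29.5617.

tax = $29.56 per unit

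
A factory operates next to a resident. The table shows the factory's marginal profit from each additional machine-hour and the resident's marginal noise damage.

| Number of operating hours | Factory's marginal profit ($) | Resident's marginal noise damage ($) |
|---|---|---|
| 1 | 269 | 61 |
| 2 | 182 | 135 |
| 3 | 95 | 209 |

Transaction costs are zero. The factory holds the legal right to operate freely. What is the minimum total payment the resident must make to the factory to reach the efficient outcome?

Left alone the factory would choose level 3 (marginal profit stays positive).
Efficient level: k* = 2 (marginal profit ≥ marginal noise damage through 2).
The resident must at least cover the factory's forgone profit from cutting 3→2: 95 = 95.

$95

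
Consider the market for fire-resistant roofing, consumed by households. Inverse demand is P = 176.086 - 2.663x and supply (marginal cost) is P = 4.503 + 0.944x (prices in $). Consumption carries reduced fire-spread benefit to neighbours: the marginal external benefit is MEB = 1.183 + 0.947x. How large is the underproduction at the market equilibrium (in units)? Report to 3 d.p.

Market equilibrium (private): 4.503 + 0.944x = 176.086 - 2.663x → x_m = 47.5694.
Social marginal benefit = demand + MEB = 177.269 - 1.716x.
Set SMB = MC: 177.269 - 1.716x = 4.503 + 0.944x → x* = 64.9496.
Gap = |47.5694 − 64.9496| = 17.3802.

17.380 units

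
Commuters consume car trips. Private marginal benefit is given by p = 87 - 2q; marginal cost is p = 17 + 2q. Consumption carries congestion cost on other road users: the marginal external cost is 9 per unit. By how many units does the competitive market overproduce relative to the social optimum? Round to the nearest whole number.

2 units

Market equilibrium (private): 17 + 2q = 87 - 2q → q_m = 17.5000.
Social marginal benefit = demand − MEC = 78 - 2q.
Set SMB = MC: 78 - 2q = 17 + 2q → q* = 15.2500.
Gap = |17.5000 − 15.2500| = 2.2500.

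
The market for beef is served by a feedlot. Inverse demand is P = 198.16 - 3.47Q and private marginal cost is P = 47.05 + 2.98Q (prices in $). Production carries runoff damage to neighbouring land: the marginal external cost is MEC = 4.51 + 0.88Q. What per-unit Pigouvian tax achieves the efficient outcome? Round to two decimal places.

Social marginal cost = private MC + MEC = 51.56 + 3.86Q.
Set SMC = demand: 51.56 + 3.86Q = 198.16 - 3.47Q → Q* = 20.0000.
The Pigouvian tax equals MEC at Q*: 4.51 + 0.88×20.0000 = 22.1100.

tax = $22.11 per unit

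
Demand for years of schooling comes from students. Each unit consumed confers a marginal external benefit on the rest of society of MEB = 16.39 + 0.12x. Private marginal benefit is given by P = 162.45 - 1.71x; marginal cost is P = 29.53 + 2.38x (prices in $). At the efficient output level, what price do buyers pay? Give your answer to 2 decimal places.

Social marginal benefit = demand + MEB = 178.84 - 1.59x.
Set SMB = MC: 178.84 - 1.59x = 29.53 + 2.38x → x* = 37.6096.
Consumer price on the demand curve at x*: 162.45 − 1.71×37.6096 = 98.1376.

P = $98.14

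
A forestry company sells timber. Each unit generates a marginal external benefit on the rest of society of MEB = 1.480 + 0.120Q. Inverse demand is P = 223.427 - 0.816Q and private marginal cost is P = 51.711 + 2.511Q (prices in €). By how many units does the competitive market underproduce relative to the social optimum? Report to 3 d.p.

2.393 units

Market equilibrium (private): 51.711 + 2.511Q = 223.427 - 0.816Q → Q_m = 51.6129.
Social marginal cost = private MC − MEB = 50.231 + 2.391Q.
Set SMC = demand: 50.231 + 2.391Q = 223.427 - 0.816Q → Q* = 54.0056.
Gap = |51.6129 − 54.0056| = 2.3927.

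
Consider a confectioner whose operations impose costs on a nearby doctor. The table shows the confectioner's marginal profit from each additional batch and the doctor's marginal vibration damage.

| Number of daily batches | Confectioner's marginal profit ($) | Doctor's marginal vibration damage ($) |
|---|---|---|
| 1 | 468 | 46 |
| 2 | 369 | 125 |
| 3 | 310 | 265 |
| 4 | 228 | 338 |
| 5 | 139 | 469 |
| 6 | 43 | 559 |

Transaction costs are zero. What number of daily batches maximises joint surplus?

Bargaining reaches the level where marginal profit last exceeds marginal vibration damage.
That holds through level 3 (310 ≥ 265) but not at 4 (228 < 338).

3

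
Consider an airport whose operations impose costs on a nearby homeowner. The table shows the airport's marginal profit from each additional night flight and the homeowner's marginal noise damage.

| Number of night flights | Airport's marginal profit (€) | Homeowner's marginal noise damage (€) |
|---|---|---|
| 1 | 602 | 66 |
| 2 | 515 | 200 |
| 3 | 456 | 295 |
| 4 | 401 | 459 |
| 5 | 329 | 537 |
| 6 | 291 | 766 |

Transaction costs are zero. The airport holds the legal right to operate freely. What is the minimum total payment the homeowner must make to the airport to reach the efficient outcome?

Left alone the airport would choose level 6 (marginal profit stays positive).
Efficient level: k* = 3 (marginal profit ≥ marginal noise damage through 3).
The homeowner must at least cover the airport's forgone profit from cutting 6→3: 401 + 329 + 291 = 1021.

€1021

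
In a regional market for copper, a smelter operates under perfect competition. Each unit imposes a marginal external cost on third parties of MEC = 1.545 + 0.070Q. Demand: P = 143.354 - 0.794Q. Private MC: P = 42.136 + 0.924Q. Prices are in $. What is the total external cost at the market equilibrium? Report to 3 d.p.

$212.515

Market equilibrium (private): 42.136 + 0.924Q = 143.354 - 0.794Q → Q_m = 58.9162.
Total external cost = ∫₀^{Q_m} (1.545 + 0.070Q) dQ = 1.545×58.9162 + ½×0.070×58.9162² = 212.5147.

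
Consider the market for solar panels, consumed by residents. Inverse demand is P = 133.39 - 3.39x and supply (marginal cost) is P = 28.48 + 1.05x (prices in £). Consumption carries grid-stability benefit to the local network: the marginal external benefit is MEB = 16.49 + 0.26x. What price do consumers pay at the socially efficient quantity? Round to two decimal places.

Social marginal benefit = demand + MEB = 149.88 - 3.13x.
Set SMB = MC: 149.88 - 3.13x = 28.48 + 1.05x → x* = 29.0431.
Consumer price on the demand curve at x*: 133.39 − 3.39×29.0431 = 34.9339.

P = £34.93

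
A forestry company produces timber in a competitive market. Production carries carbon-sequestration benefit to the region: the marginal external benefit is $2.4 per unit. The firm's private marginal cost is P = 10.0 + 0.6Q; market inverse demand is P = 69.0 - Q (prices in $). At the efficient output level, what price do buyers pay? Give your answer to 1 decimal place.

P = $30.6

Social marginal cost = private MC − MEB = 7.6 + 0.6Q.
Set SMC = demand: 7.6 + 0.6Q = 69.0 - Q → Q* = 38.3750.
Consumer price on the demand curve at Q*: 69.0 − 1.0×38.3750 = 30.6250.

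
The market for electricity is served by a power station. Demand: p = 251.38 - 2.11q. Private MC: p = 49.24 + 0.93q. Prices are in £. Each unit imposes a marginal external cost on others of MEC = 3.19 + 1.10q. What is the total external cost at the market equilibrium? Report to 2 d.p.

£2643.87

Market equilibrium (private): 49.24 + 0.93q = 251.38 - 2.11q → q_m = 66.4934.
Total external cost = ∫₀^{q_m} (3.19 + 1.10q) dq = 3.19×66.4934 + ½×1.10×66.4934² = 2643.8687.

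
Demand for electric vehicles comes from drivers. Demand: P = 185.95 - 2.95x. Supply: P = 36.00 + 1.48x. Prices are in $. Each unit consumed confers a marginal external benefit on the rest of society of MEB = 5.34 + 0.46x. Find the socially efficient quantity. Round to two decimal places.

Social marginal benefit = demand + MEB = 191.29 - 2.49x.
Set SMB = MC: 191.29 - 2.49x = 36.00 + 1.48x → x* = 39.1159.

x* = 39.12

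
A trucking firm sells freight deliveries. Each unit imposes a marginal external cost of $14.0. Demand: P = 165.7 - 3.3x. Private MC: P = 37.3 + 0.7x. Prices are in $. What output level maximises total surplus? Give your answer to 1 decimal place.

x* = 28.6

Social marginal cost = private MC + MEC = 51.3 + 0.7x.
Set SMC = demand: 51.3 + 0.7x = 165.7 - 3.3x → x* = 28.6000.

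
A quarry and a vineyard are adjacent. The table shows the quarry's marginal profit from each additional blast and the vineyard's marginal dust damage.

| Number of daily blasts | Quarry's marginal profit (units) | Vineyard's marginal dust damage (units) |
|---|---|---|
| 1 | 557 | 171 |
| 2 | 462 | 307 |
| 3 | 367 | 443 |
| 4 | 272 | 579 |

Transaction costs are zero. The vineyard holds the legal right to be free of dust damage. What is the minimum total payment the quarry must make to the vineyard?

478

Efficient level: marginal profit ≥ marginal dust damage through level 2, so k* = 2.
With the vineyard holding the right, the quarry must at least compensate total damage at k*: 171 + 307 = 478.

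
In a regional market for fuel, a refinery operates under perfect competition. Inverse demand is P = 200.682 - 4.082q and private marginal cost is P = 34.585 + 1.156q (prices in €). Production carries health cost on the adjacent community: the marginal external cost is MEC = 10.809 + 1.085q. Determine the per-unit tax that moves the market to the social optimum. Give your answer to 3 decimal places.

tax = €37.456 per unit

Social marginal cost = private MC + MEC = 45.394 + 2.241q.
Set SMC = demand: 45.394 + 2.241q = 200.682 - 4.082q → q* = 24.5592.
The Pigouvian tax equals MEC at q*: 10.809 + 1.085×24.5592 = 37.4557.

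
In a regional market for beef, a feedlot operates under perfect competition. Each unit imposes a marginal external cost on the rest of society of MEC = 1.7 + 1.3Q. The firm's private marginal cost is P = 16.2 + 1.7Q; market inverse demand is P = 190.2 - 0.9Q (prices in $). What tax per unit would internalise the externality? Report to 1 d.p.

tax = $59.1 per unit

Social marginal cost = private MC + MEC = 17.9 + 3.0Q.
Set SMC = demand: 17.9 + 3.0Q = 190.2 - 0.9Q → Q* = 44.1795.
The Pigouvian tax equals MEC at Q*: 1.7 + 1.3×44.1795 = 59.1334.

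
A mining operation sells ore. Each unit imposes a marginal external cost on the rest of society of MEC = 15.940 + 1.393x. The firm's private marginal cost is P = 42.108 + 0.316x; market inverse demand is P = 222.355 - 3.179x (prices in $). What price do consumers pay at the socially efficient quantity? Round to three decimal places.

Social marginal cost = private MC + MEC = 58.048 + 1.709x.
Set SMC = demand: 58.048 + 1.709x = 222.355 - 3.179x → x* = 33.6144.
Consumer price on the demand curve at x*: 222.355 − 3.179×33.6144 = 115.4948.

P = $115.495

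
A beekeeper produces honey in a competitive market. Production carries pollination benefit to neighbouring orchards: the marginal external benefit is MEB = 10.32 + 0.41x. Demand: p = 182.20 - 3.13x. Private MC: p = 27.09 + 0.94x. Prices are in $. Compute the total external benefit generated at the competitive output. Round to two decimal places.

Market equilibrium (private): 27.09 + 0.94x = 182.20 - 3.13x → x_m = 38.1106.
Total external benefit = ∫₀^{x_m} (10.32 + 0.41x) dx = 10.32×38.1106 + ½×0.41×38.1106² = 691.0470.

$691.05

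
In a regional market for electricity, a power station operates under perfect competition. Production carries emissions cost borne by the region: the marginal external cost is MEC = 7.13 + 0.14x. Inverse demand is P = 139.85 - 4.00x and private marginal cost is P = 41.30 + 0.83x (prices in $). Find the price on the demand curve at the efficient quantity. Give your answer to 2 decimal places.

Social marginal cost = private MC + MEC = 48.43 + 0.97x.
Set SMC = demand: 48.43 + 0.97x = 139.85 - 4.00x → x* = 18.3944.
Consumer price on the demand curve at x*: 139.85 − 4.00×18.3944 = 66.2724.

P = $66.27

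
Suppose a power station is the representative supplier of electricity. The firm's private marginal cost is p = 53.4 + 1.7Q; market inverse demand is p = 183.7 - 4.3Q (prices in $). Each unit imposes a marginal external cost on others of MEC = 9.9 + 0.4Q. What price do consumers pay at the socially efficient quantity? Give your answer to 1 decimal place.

Social marginal cost = private MC + MEC = 63.3 + 2.1Q.
Set SMC = demand: 63.3 + 2.1Q = 183.7 - 4.3Q → Q* = 18.8125.
Consumer price on the demand curve at Q*: 183.7 − 4.3×18.8125 = 102.8063.

P = $102.8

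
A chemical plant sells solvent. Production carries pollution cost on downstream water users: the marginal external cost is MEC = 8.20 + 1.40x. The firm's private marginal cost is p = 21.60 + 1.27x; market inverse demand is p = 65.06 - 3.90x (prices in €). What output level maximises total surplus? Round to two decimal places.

Social marginal cost = private MC + MEC = 29.80 + 2.67x.
Set SMC = demand: 29.80 + 2.67x = 65.06 - 3.90x → x* = 5.3668.

x* = 5.37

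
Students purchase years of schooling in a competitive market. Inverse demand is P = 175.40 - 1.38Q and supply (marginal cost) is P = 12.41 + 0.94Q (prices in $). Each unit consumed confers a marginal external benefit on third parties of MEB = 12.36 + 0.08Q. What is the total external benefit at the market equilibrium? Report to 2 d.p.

Market equilibrium (private): 12.41 + 0.94Q = 175.40 - 1.38Q → Q_m = 70.2543.
Total external benefit = ∫₀^{Q_m} (12.36 + 0.08Q) dQ = 12.36×70.2543 + ½×0.08×70.2543² = 1065.7698.

$1065.77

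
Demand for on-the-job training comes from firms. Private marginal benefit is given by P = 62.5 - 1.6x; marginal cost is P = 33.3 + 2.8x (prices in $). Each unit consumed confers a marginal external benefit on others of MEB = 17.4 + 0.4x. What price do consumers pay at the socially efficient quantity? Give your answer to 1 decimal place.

Social marginal benefit = demand + MEB = 79.9 - 1.2x.
Set SMB = MC: 79.9 - 1.2x = 33.3 + 2.8x → x* = 11.6500.
Consumer price on the demand curve at x*: 62.5 − 1.6×11.6500 = 43.8600.

P = $43.9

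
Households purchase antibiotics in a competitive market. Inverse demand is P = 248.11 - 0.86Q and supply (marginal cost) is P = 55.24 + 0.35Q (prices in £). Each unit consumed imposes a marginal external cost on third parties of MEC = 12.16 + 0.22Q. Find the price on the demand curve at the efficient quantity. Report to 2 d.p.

Social marginal benefit = demand − MEC = 235.95 - 1.08Q.
Set SMB = MC: 235.95 - 1.08Q = 55.24 + 0.35Q → Q* = 126.3706.
Consumer price on the demand curve at Q*: 248.11 − 0.86×126.3706 = 139.4313.

P = £139.43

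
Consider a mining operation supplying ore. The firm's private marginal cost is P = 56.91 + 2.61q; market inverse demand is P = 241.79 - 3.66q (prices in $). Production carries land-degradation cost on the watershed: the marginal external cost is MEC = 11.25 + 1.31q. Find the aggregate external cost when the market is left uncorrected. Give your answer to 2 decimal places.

Market equilibrium (private): 56.91 + 2.61q = 241.79 - 3.66q → q_m = 29.4864.
Total external cost = ∫₀^{q_m} (11.25 + 1.31q) dq = 11.25×29.4864 + ½×1.31×29.4864² = 901.2103.

$901.21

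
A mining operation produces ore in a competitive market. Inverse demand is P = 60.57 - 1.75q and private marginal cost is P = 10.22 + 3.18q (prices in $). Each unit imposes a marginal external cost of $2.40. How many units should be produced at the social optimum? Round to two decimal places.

q* = 9.73

Social marginal cost = private MC + MEC = 12.62 + 3.18q.
Set SMC = demand: 12.62 + 3.18q = 60.57 - 1.75q → q* = 9.7262.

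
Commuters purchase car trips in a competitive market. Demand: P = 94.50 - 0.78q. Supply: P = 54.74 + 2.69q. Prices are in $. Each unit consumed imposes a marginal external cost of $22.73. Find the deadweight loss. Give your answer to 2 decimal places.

Market equilibrium (private): 54.74 + 2.69q = 94.50 - 0.78q → q_m = 11.4582.
Social marginal benefit = demand − MEC = 71.77 - 0.78q.
Set SMB = MC: 71.77 - 0.78q = 54.74 + 2.69q → q* = 4.9078.
The welfare-loss triangle has base |q_m − q*| and height MEC(q_m) (the vertical gap between SMB and MC is zero at q* and MEC at q_m).
DWL = ½ × 6.5504 × 22.7300 = 74.4453.

DWL = $74.45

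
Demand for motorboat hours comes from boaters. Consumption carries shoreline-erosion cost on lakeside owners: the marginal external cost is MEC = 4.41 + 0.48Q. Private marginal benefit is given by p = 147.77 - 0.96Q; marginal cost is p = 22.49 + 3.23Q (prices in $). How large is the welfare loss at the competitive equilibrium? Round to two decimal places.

DWL = $37.69

Market equilibrium (private): 22.49 + 3.23Q = 147.77 - 0.96Q → Q_m = 29.8998.
Social marginal benefit = demand − MEC = 143.36 - 1.44Q.
Set SMB = MC: 143.36 - 1.44Q = 22.49 + 3.23Q → Q* = 25.8822.
The welfare-loss triangle has base |Q_m − Q*| and height MEC(Q_m) (the vertical gap between SMB and MC is zero at Q* and MEC at Q_m).
DWL = ½ × 4.0176 × 18.7619 = 37.6889.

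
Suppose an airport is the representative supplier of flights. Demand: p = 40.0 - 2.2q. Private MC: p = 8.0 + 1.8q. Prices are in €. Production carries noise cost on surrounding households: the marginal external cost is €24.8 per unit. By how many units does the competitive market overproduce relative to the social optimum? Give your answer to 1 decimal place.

6.2 units

Market equilibrium (private): 8.0 + 1.8q = 40.0 - 2.2q → q_m = 8.0000.
Social marginal cost = private MC + MEC = 32.8 + 1.8q.
Set SMC = demand: 32.8 + 1.8q = 40.0 - 2.2q → q* = 1.8000.
Gap = |8.0000 − 1.8000| = 6.2000.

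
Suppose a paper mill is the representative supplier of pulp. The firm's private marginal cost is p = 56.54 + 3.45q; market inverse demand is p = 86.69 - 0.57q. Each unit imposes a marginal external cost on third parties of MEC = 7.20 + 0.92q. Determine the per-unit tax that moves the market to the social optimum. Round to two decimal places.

Social marginal cost = private MC + MEC = 63.74 + 4.37q.
Set SMC = demand: 63.74 + 4.37q = 86.69 - 0.57q → q* = 4.6457.
The Pigouvian tax equals MEC at q*: 7.20 + 0.92×4.6457 = 11.4740.

tax = 11.47 per unit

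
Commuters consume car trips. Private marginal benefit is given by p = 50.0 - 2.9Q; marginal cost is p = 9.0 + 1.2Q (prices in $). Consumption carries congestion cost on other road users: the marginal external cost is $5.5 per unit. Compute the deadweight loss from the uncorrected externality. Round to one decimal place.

DWL = $3.7

Market equilibrium (private): 9.0 + 1.2Q = 50.0 - 2.9Q → Q_m = 10.0000.
Social marginal benefit = demand − MEC = 44.5 - 2.9Q.
Set SMB = MC: 44.5 - 2.9Q = 9.0 + 1.2Q → Q* = 8.6585.
Between Q* and Q_m the wedge MC − SMB runs linearly from 0 to MEC(Q_m), so the loss is a triangle.
DWL = ½ × 1.3415 × 5.5000 = 3.6891.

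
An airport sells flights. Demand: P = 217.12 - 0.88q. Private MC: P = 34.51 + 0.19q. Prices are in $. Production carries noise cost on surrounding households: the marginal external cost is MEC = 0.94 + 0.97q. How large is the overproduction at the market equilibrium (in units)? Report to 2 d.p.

Market equilibrium (private): 34.51 + 0.19q = 217.12 - 0.88q → q_m = 170.6636.
Social marginal cost = private MC + MEC = 35.45 + 1.16q.
Set SMC = demand: 35.45 + 1.16q = 217.12 - 0.88q → q* = 89.0539.
Gap = |170.6636 − 89.0539| = 81.6097.

81.61 units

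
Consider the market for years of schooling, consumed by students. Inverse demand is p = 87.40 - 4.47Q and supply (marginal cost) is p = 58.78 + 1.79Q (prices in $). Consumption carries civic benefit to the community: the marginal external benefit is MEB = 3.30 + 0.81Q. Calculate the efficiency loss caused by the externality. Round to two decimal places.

Market equilibrium (private): 58.78 + 1.79Q = 87.40 - 4.47Q → Q_m = 4.5719.
Social marginal benefit = demand + MEB = 90.70 - 3.66Q.
Set SMB = MC: 90.70 - 3.66Q = 58.78 + 1.79Q → Q* = 5.8569.
The loss is the area between SMB and MC from Q* to Q_m; with linear curves that's a triangle of height MEB(Q_m).
DWL = ½ × 1.2850 × 7.0032 = 4.4996.

DWL = $4.50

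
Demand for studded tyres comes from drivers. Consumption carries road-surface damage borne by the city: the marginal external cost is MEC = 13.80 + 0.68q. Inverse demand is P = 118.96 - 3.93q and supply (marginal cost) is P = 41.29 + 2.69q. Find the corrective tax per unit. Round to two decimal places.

tax = 19.75 per unit

Social marginal benefit = demand − MEC = 105.16 - 4.61q.
Set SMB = MC: 105.16 - 4.61q = 41.29 + 2.69q → q* = 8.7493.
The Pigouvian tax equals MEC at q*: 13.80 + 0.68×8.7493 = 19.7495.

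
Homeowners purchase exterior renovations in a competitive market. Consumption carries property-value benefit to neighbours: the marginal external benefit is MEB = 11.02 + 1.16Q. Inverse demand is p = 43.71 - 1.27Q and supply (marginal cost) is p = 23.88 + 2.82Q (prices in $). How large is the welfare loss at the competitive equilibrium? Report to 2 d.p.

Market equilibrium (private): 23.88 + 2.82Q = 43.71 - 1.27Q → Q_m = 4.8484.
Social marginal benefit = demand + MEB = 54.73 - 0.11Q.
Set SMB = MC: 54.73 - 0.11Q = 23.88 + 2.82Q → Q* = 10.5290.
Height of the DWL triangle at Q_m is SMB(Q_m) − MC(Q_m) = MEB(Q_m) = 16.6442.
DWL = ½ × 5.6806 × 16.6442 = 47.2745.

DWL = $47.27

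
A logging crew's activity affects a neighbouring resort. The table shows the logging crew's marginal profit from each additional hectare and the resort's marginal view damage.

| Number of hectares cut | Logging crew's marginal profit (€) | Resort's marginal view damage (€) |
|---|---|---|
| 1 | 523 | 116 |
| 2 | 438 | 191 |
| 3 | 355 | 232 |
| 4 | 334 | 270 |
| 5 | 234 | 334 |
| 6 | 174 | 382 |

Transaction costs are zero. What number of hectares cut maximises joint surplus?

4

Bargaining reaches the level where marginal profit last exceeds marginal view damage.
That holds through level 4 (334 ≥ 270) but not at 5 (234 < 334).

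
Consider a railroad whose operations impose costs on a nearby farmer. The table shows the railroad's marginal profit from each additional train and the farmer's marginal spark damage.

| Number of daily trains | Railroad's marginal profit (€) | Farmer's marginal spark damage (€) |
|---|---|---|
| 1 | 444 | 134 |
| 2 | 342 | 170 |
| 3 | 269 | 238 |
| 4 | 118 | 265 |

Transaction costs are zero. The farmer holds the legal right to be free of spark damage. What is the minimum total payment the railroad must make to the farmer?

€542

Efficient level: marginal profit ≥ marginal spark damage through level 3, so k* = 3.
With the farmer holding the right, the railroad must at least compensate total damage at k*: 134 + 170 + 238 = 542.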